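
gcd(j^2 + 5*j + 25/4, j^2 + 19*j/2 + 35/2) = j + 5/2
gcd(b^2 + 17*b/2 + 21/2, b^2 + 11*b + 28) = b + 7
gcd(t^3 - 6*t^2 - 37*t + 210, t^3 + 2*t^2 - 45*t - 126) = t^2 - t - 42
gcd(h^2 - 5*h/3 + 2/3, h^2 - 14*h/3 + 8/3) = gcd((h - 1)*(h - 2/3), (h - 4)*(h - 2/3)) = h - 2/3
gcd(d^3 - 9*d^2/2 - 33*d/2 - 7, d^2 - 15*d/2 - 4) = d + 1/2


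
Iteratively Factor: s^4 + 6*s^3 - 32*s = (s - 2)*(s^3 + 8*s^2 + 16*s) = (s - 2)*(s + 4)*(s^2 + 4*s) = (s - 2)*(s + 4)^2*(s)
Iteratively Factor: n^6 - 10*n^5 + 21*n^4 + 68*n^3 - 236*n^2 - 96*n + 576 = (n + 2)*(n^5 - 12*n^4 + 45*n^3 - 22*n^2 - 192*n + 288) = (n - 3)*(n + 2)*(n^4 - 9*n^3 + 18*n^2 + 32*n - 96) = (n - 3)*(n + 2)^2*(n^3 - 11*n^2 + 40*n - 48) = (n - 4)*(n - 3)*(n + 2)^2*(n^2 - 7*n + 12) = (n - 4)*(n - 3)^2*(n + 2)^2*(n - 4)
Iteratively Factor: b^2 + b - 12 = (b - 3)*(b + 4)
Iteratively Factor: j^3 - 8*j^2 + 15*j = (j - 5)*(j^2 - 3*j) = j*(j - 5)*(j - 3)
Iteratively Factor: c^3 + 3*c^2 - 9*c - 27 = (c - 3)*(c^2 + 6*c + 9) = (c - 3)*(c + 3)*(c + 3)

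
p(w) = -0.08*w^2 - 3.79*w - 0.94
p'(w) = -0.16*w - 3.79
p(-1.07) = 3.02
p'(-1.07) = -3.62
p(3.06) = -13.29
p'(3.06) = -4.28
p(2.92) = -12.69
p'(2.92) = -4.26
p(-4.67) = 15.01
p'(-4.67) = -3.04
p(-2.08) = 6.60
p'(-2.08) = -3.46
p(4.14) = -18.00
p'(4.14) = -4.45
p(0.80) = -4.02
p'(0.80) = -3.92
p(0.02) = -1.02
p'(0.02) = -3.79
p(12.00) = -57.94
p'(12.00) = -5.71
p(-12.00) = 33.02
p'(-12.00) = -1.87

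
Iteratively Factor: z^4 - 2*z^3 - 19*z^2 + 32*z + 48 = (z - 3)*(z^3 + z^2 - 16*z - 16) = (z - 3)*(z + 1)*(z^2 - 16) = (z - 3)*(z + 1)*(z + 4)*(z - 4)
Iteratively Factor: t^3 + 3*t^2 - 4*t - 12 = (t + 2)*(t^2 + t - 6) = (t + 2)*(t + 3)*(t - 2)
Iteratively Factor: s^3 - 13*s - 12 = (s - 4)*(s^2 + 4*s + 3) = (s - 4)*(s + 1)*(s + 3)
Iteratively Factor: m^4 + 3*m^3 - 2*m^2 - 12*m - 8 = (m - 2)*(m^3 + 5*m^2 + 8*m + 4) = (m - 2)*(m + 2)*(m^2 + 3*m + 2) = (m - 2)*(m + 2)^2*(m + 1)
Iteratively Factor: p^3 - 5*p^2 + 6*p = (p - 2)*(p^2 - 3*p) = p*(p - 2)*(p - 3)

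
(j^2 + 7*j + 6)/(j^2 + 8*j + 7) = (j + 6)/(j + 7)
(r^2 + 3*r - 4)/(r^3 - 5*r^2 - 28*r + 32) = 1/(r - 8)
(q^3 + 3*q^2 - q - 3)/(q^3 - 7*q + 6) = (q + 1)/(q - 2)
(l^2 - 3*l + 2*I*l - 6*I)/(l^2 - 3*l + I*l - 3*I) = (l + 2*I)/(l + I)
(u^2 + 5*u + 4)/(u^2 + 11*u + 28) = (u + 1)/(u + 7)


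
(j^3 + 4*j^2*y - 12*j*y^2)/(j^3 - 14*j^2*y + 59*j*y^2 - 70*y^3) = j*(j + 6*y)/(j^2 - 12*j*y + 35*y^2)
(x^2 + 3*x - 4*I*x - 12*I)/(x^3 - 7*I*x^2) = (x^2 + x*(3 - 4*I) - 12*I)/(x^2*(x - 7*I))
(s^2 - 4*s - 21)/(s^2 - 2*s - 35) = (s + 3)/(s + 5)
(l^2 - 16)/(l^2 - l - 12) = (l + 4)/(l + 3)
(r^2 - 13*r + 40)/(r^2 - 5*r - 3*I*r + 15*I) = (r - 8)/(r - 3*I)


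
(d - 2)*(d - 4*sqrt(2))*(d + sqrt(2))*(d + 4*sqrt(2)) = d^4 - 2*d^3 + sqrt(2)*d^3 - 32*d^2 - 2*sqrt(2)*d^2 - 32*sqrt(2)*d + 64*d + 64*sqrt(2)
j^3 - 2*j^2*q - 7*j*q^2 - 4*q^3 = (j - 4*q)*(j + q)^2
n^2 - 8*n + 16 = (n - 4)^2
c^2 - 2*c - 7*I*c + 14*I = (c - 2)*(c - 7*I)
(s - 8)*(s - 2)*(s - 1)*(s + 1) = s^4 - 10*s^3 + 15*s^2 + 10*s - 16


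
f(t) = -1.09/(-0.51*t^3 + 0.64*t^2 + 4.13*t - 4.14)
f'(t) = -1.09*(1.53*t^2 - 1.28*t - 4.13)/(-0.51*t^3 + 0.64*t^2 + 4.13*t - 4.14)^2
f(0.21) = 0.34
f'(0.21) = 0.45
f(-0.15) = 0.23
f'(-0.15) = 0.19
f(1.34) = -0.83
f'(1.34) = 1.95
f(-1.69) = 0.16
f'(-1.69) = -0.06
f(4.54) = 0.05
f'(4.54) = -0.06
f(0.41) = 0.46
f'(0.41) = 0.85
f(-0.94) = 0.15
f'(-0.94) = 0.03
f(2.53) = -0.51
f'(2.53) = -0.57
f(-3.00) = -0.36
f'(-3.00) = -1.63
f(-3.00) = -0.36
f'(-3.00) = -1.63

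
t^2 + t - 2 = (t - 1)*(t + 2)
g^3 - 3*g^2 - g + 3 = (g - 3)*(g - 1)*(g + 1)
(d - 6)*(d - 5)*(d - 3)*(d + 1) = d^4 - 13*d^3 + 49*d^2 - 27*d - 90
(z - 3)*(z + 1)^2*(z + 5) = z^4 + 4*z^3 - 10*z^2 - 28*z - 15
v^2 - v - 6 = (v - 3)*(v + 2)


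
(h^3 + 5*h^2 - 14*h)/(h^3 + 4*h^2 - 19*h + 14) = h/(h - 1)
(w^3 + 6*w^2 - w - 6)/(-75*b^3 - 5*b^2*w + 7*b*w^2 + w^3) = (-w^3 - 6*w^2 + w + 6)/(75*b^3 + 5*b^2*w - 7*b*w^2 - w^3)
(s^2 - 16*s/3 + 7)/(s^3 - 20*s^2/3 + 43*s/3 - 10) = (3*s - 7)/(3*s^2 - 11*s + 10)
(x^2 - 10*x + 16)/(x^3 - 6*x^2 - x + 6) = (x^2 - 10*x + 16)/(x^3 - 6*x^2 - x + 6)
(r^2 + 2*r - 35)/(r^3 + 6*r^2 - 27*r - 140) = 1/(r + 4)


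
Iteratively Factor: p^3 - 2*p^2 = (p - 2)*(p^2) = p*(p - 2)*(p)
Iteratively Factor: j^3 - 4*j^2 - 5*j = (j)*(j^2 - 4*j - 5) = j*(j - 5)*(j + 1)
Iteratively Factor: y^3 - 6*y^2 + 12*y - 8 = (y - 2)*(y^2 - 4*y + 4) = (y - 2)^2*(y - 2)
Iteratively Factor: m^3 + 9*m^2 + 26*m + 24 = (m + 3)*(m^2 + 6*m + 8) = (m + 3)*(m + 4)*(m + 2)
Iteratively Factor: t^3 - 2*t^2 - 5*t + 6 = (t - 1)*(t^2 - t - 6) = (t - 3)*(t - 1)*(t + 2)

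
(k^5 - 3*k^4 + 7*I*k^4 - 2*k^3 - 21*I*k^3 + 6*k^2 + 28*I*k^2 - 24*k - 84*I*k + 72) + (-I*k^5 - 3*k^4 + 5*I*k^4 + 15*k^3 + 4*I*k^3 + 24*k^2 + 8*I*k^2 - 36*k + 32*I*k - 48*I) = k^5 - I*k^5 - 6*k^4 + 12*I*k^4 + 13*k^3 - 17*I*k^3 + 30*k^2 + 36*I*k^2 - 60*k - 52*I*k + 72 - 48*I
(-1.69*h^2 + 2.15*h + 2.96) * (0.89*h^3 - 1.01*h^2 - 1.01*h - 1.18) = -1.5041*h^5 + 3.6204*h^4 + 2.1698*h^3 - 3.1669*h^2 - 5.5266*h - 3.4928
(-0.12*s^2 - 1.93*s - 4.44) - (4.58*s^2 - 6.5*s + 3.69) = -4.7*s^2 + 4.57*s - 8.13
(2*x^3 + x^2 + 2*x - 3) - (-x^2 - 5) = 2*x^3 + 2*x^2 + 2*x + 2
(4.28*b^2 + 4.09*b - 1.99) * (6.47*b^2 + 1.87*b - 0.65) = 27.6916*b^4 + 34.4659*b^3 - 8.009*b^2 - 6.3798*b + 1.2935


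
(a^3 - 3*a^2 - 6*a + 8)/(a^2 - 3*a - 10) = (a^2 - 5*a + 4)/(a - 5)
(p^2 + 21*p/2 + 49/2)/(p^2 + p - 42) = (p + 7/2)/(p - 6)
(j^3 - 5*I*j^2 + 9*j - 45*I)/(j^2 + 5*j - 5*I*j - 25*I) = (j^2 + 9)/(j + 5)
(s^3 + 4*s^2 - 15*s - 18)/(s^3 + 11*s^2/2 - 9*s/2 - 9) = 2*(s - 3)/(2*s - 3)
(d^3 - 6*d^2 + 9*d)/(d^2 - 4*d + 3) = d*(d - 3)/(d - 1)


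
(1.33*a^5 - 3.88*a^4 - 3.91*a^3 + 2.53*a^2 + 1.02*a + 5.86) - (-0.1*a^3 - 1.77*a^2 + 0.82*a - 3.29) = 1.33*a^5 - 3.88*a^4 - 3.81*a^3 + 4.3*a^2 + 0.2*a + 9.15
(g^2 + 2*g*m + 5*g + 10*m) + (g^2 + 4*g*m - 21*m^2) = 2*g^2 + 6*g*m + 5*g - 21*m^2 + 10*m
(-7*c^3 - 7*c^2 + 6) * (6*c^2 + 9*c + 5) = -42*c^5 - 105*c^4 - 98*c^3 + c^2 + 54*c + 30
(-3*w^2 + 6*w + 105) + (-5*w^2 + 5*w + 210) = -8*w^2 + 11*w + 315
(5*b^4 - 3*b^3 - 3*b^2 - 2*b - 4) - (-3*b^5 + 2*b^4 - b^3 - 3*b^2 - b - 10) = 3*b^5 + 3*b^4 - 2*b^3 - b + 6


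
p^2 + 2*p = p*(p + 2)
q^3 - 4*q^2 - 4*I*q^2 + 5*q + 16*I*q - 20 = (q - 4)*(q - 5*I)*(q + I)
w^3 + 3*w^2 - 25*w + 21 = (w - 3)*(w - 1)*(w + 7)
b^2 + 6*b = b*(b + 6)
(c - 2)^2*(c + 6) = c^3 + 2*c^2 - 20*c + 24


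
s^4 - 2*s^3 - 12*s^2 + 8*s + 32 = (s - 4)*(s - 2)*(s + 2)^2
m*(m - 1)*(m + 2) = m^3 + m^2 - 2*m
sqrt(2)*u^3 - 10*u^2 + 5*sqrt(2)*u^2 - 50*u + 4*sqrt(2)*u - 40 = (u + 4)*(u - 5*sqrt(2))*(sqrt(2)*u + sqrt(2))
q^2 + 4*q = q*(q + 4)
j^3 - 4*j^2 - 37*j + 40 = (j - 8)*(j - 1)*(j + 5)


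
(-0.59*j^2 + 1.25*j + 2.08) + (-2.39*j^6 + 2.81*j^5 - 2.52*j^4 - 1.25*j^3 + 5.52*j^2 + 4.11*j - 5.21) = -2.39*j^6 + 2.81*j^5 - 2.52*j^4 - 1.25*j^3 + 4.93*j^2 + 5.36*j - 3.13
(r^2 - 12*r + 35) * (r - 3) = r^3 - 15*r^2 + 71*r - 105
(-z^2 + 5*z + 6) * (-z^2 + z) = z^4 - 6*z^3 - z^2 + 6*z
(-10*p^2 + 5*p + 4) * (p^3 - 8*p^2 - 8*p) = -10*p^5 + 85*p^4 + 44*p^3 - 72*p^2 - 32*p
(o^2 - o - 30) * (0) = 0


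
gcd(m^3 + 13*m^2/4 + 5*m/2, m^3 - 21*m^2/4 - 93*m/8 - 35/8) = m + 5/4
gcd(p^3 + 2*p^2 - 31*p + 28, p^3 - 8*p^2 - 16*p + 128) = p - 4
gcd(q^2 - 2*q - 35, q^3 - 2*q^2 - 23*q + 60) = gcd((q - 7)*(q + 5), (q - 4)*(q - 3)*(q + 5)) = q + 5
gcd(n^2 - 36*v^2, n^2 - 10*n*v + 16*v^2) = 1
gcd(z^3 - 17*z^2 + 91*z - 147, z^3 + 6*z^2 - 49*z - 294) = z - 7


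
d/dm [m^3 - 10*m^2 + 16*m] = 3*m^2 - 20*m + 16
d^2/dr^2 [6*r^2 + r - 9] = 12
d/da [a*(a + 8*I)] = 2*a + 8*I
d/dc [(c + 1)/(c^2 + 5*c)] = (c*(c + 5) - (c + 1)*(2*c + 5))/(c^2*(c + 5)^2)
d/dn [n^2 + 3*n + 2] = 2*n + 3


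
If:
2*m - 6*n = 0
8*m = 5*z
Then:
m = 5*z/8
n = 5*z/24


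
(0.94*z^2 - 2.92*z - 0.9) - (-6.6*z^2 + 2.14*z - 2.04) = 7.54*z^2 - 5.06*z + 1.14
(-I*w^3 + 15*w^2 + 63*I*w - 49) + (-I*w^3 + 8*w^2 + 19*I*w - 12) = -2*I*w^3 + 23*w^2 + 82*I*w - 61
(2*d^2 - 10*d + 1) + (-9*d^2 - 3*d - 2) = -7*d^2 - 13*d - 1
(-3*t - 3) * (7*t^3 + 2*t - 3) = -21*t^4 - 21*t^3 - 6*t^2 + 3*t + 9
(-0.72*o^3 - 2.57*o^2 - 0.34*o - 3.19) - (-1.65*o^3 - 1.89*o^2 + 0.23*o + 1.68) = 0.93*o^3 - 0.68*o^2 - 0.57*o - 4.87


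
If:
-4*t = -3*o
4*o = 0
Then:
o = 0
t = 0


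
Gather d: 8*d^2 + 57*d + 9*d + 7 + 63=8*d^2 + 66*d + 70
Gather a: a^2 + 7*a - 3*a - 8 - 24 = a^2 + 4*a - 32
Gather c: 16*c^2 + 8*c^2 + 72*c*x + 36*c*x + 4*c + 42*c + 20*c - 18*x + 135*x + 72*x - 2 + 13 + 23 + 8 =24*c^2 + c*(108*x + 66) + 189*x + 42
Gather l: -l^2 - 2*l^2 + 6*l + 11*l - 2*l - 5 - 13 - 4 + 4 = -3*l^2 + 15*l - 18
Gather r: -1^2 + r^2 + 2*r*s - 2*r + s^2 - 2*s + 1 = r^2 + r*(2*s - 2) + s^2 - 2*s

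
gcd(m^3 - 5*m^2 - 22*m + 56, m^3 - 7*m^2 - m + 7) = m - 7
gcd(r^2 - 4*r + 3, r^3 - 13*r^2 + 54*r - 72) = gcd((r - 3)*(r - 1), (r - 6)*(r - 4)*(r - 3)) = r - 3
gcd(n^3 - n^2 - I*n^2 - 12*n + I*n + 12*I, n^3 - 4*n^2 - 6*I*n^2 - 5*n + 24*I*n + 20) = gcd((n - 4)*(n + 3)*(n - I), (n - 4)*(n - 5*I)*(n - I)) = n^2 + n*(-4 - I) + 4*I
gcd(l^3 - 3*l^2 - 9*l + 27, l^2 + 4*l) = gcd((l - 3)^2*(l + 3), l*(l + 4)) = 1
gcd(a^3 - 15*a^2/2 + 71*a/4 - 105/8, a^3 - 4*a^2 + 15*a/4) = a^2 - 4*a + 15/4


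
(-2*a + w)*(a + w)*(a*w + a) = -2*a^3*w - 2*a^3 - a^2*w^2 - a^2*w + a*w^3 + a*w^2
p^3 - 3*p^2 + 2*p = p*(p - 2)*(p - 1)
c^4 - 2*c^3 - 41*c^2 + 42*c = c*(c - 7)*(c - 1)*(c + 6)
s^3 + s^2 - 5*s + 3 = (s - 1)^2*(s + 3)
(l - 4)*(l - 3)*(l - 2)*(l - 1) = l^4 - 10*l^3 + 35*l^2 - 50*l + 24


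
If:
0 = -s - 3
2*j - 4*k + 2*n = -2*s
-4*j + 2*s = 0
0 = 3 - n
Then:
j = -3/2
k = -3/4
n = 3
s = -3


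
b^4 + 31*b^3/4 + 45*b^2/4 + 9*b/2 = b*(b + 3/4)*(b + 1)*(b + 6)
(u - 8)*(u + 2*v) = u^2 + 2*u*v - 8*u - 16*v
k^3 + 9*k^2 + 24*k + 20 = (k + 2)^2*(k + 5)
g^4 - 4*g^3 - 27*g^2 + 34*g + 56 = (g - 7)*(g - 2)*(g + 1)*(g + 4)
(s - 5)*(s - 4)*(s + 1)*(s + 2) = s^4 - 6*s^3 - 5*s^2 + 42*s + 40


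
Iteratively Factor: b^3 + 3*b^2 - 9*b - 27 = (b + 3)*(b^2 - 9) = (b + 3)^2*(b - 3)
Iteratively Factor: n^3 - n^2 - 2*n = (n + 1)*(n^2 - 2*n) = (n - 2)*(n + 1)*(n)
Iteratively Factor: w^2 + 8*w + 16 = (w + 4)*(w + 4)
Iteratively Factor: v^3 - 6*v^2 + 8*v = (v - 4)*(v^2 - 2*v) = v*(v - 4)*(v - 2)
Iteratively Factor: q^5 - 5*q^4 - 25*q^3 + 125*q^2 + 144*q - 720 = (q - 5)*(q^4 - 25*q^2 + 144) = (q - 5)*(q + 4)*(q^3 - 4*q^2 - 9*q + 36) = (q - 5)*(q - 4)*(q + 4)*(q^2 - 9) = (q - 5)*(q - 4)*(q + 3)*(q + 4)*(q - 3)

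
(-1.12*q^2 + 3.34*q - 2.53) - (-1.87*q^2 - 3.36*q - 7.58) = 0.75*q^2 + 6.7*q + 5.05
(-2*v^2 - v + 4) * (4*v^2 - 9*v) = -8*v^4 + 14*v^3 + 25*v^2 - 36*v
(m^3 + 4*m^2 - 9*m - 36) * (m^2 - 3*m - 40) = m^5 + m^4 - 61*m^3 - 169*m^2 + 468*m + 1440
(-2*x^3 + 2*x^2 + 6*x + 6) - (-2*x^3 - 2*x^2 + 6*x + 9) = 4*x^2 - 3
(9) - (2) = 7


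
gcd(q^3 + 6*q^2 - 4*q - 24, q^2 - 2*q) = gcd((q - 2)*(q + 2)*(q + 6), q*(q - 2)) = q - 2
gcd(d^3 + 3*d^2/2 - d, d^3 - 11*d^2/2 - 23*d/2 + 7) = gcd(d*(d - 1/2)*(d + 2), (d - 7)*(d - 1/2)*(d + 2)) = d^2 + 3*d/2 - 1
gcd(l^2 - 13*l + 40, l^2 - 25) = l - 5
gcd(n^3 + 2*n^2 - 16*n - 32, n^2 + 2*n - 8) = n + 4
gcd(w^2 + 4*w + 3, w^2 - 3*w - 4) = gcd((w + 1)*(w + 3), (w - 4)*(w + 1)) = w + 1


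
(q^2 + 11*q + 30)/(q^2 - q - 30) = (q + 6)/(q - 6)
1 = 1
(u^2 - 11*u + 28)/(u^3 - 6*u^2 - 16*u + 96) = (u - 7)/(u^2 - 2*u - 24)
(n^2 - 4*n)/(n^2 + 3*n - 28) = n/(n + 7)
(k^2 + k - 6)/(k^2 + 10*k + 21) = (k - 2)/(k + 7)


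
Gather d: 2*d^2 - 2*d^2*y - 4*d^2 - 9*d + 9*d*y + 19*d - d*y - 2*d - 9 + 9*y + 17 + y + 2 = d^2*(-2*y - 2) + d*(8*y + 8) + 10*y + 10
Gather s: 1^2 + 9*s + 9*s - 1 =18*s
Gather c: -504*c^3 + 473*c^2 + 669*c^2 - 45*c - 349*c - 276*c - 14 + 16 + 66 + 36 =-504*c^3 + 1142*c^2 - 670*c + 104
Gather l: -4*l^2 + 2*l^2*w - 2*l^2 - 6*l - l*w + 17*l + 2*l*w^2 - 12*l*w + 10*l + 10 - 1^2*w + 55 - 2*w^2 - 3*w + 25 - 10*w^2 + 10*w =l^2*(2*w - 6) + l*(2*w^2 - 13*w + 21) - 12*w^2 + 6*w + 90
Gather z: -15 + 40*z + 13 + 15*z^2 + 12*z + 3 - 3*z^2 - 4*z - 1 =12*z^2 + 48*z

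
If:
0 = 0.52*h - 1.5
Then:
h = 2.88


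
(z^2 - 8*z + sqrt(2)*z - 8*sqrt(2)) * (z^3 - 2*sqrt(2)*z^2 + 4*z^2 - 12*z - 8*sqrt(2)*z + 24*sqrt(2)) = z^5 - 4*z^4 - sqrt(2)*z^4 - 48*z^3 + 4*sqrt(2)*z^3 + 44*sqrt(2)*z^2 + 112*z^2 - 96*sqrt(2)*z + 176*z - 384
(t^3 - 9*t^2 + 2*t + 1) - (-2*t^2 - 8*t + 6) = t^3 - 7*t^2 + 10*t - 5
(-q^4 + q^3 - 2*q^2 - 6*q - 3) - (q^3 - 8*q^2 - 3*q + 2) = -q^4 + 6*q^2 - 3*q - 5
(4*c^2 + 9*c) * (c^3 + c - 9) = 4*c^5 + 9*c^4 + 4*c^3 - 27*c^2 - 81*c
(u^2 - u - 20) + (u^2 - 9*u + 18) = 2*u^2 - 10*u - 2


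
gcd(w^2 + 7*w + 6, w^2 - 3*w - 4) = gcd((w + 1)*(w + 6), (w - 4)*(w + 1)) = w + 1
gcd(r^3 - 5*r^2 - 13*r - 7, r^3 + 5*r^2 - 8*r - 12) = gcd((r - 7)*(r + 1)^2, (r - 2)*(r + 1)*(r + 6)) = r + 1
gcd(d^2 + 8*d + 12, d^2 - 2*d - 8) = d + 2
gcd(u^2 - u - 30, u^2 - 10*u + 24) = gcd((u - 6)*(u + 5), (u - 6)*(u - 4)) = u - 6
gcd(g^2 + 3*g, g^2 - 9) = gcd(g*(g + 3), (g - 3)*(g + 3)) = g + 3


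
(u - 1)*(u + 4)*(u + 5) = u^3 + 8*u^2 + 11*u - 20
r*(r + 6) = r^2 + 6*r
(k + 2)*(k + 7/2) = k^2 + 11*k/2 + 7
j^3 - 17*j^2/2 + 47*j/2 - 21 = (j - 7/2)*(j - 3)*(j - 2)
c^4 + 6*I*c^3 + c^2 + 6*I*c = c*(c - I)*(c + I)*(c + 6*I)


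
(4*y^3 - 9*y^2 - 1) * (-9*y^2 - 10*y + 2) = -36*y^5 + 41*y^4 + 98*y^3 - 9*y^2 + 10*y - 2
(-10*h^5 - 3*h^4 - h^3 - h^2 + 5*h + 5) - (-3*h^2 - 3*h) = -10*h^5 - 3*h^4 - h^3 + 2*h^2 + 8*h + 5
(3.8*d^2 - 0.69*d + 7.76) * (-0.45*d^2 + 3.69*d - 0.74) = -1.71*d^4 + 14.3325*d^3 - 8.8501*d^2 + 29.145*d - 5.7424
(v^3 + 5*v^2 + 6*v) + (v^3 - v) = 2*v^3 + 5*v^2 + 5*v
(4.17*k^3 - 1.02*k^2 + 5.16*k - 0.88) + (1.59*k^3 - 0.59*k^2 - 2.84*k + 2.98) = 5.76*k^3 - 1.61*k^2 + 2.32*k + 2.1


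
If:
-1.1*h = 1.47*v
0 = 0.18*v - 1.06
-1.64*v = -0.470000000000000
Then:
No Solution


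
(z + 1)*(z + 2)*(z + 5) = z^3 + 8*z^2 + 17*z + 10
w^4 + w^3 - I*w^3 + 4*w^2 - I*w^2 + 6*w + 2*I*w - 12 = (w - 1)*(w + 2)*(w - 3*I)*(w + 2*I)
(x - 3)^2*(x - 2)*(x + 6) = x^4 - 2*x^3 - 27*x^2 + 108*x - 108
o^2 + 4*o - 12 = (o - 2)*(o + 6)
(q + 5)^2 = q^2 + 10*q + 25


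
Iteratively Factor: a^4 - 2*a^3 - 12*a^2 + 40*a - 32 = (a - 2)*(a^3 - 12*a + 16) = (a - 2)^2*(a^2 + 2*a - 8) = (a - 2)^2*(a + 4)*(a - 2)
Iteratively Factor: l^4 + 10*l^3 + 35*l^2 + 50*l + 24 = (l + 3)*(l^3 + 7*l^2 + 14*l + 8) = (l + 2)*(l + 3)*(l^2 + 5*l + 4) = (l + 2)*(l + 3)*(l + 4)*(l + 1)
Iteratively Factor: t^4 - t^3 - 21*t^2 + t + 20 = (t + 4)*(t^3 - 5*t^2 - t + 5) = (t - 1)*(t + 4)*(t^2 - 4*t - 5) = (t - 5)*(t - 1)*(t + 4)*(t + 1)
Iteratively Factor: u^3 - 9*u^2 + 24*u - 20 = (u - 2)*(u^2 - 7*u + 10) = (u - 2)^2*(u - 5)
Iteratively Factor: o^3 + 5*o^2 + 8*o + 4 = (o + 2)*(o^2 + 3*o + 2) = (o + 1)*(o + 2)*(o + 2)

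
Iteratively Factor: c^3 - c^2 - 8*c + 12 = (c - 2)*(c^2 + c - 6) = (c - 2)^2*(c + 3)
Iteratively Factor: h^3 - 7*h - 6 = (h - 3)*(h^2 + 3*h + 2) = (h - 3)*(h + 1)*(h + 2)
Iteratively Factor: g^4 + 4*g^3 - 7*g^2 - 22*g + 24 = (g + 3)*(g^3 + g^2 - 10*g + 8) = (g - 1)*(g + 3)*(g^2 + 2*g - 8) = (g - 1)*(g + 3)*(g + 4)*(g - 2)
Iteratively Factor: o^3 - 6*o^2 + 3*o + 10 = (o - 2)*(o^2 - 4*o - 5) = (o - 5)*(o - 2)*(o + 1)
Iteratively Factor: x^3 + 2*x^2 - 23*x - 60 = (x + 4)*(x^2 - 2*x - 15) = (x + 3)*(x + 4)*(x - 5)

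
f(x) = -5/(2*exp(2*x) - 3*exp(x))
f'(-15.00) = -5448362.29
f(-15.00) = 5448363.40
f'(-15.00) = -5448362.29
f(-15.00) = 5448363.40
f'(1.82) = 0.20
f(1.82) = -0.09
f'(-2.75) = -26.02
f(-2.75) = 27.23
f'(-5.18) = -296.13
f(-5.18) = 297.25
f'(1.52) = 0.44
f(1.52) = -0.18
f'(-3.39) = -49.42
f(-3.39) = 50.58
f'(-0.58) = -1.92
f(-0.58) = 4.75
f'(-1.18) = -5.06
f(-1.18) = 6.82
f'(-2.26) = -15.88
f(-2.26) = 17.17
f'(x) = -5*(-4*exp(2*x) + 3*exp(x))/(2*exp(2*x) - 3*exp(x))^2 = 5*(4*exp(x) - 3)*exp(-x)/(2*exp(x) - 3)^2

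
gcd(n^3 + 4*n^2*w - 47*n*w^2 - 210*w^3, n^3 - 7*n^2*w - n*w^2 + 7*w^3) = -n + 7*w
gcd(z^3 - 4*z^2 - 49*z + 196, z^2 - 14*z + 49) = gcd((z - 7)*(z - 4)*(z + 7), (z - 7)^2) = z - 7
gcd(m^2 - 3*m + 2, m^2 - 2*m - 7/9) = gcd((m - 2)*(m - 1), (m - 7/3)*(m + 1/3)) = 1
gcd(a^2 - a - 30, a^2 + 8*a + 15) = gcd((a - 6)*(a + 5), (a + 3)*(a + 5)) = a + 5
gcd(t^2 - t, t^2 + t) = t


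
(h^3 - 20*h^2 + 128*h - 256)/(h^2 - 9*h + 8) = (h^2 - 12*h + 32)/(h - 1)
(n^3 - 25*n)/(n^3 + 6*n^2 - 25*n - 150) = n/(n + 6)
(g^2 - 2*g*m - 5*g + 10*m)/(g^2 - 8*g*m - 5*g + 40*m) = (g - 2*m)/(g - 8*m)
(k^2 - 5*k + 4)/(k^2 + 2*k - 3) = (k - 4)/(k + 3)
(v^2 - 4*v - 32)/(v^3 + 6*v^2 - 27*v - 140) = (v - 8)/(v^2 + 2*v - 35)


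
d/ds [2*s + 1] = 2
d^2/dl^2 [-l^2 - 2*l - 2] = -2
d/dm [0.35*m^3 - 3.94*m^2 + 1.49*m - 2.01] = 1.05*m^2 - 7.88*m + 1.49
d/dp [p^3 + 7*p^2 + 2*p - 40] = 3*p^2 + 14*p + 2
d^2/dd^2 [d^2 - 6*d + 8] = 2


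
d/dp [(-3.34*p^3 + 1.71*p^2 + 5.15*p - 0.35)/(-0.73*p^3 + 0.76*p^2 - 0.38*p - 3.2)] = (-1.2901*p^4 + 10.0574*p^3 + 26.7337*p^2 - 10.412*p - 16.613)/(0.5329*p^6 - 1.1096*p^5 + 1.1324*p^4 + 4.0944*p^3 - 4.7196*p^2 + 2.432*p + 10.24)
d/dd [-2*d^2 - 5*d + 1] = -4*d - 5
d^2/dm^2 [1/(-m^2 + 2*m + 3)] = 2*(-m^2 + 2*m + 4*(m - 1)^2 + 3)/(-m^2 + 2*m + 3)^3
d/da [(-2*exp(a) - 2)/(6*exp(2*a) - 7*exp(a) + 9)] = 2*((exp(a) + 1)*(12*exp(a) - 7) - 6*exp(2*a) + 7*exp(a) - 9)*exp(a)/(6*exp(2*a) - 7*exp(a) + 9)^2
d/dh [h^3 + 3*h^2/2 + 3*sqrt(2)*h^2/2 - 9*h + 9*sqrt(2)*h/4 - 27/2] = 3*h^2 + 3*h + 3*sqrt(2)*h - 9 + 9*sqrt(2)/4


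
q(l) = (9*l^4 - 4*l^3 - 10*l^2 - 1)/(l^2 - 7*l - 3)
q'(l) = (7 - 2*l)*(9*l^4 - 4*l^3 - 10*l^2 - 1)/(l^2 - 7*l - 3)^2 + (36*l^3 - 12*l^2 - 20*l)/(l^2 - 7*l - 3)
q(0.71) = 0.69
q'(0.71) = 0.47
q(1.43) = -0.41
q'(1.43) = -4.60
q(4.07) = -136.23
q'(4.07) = -154.25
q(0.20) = 0.33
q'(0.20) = 0.47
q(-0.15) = 0.63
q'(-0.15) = -3.72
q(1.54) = -0.99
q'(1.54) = -5.99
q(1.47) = -0.60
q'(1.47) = -5.08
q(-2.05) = 9.67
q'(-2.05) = -13.65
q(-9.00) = 433.72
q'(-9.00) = -114.84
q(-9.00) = 433.72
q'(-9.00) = -114.84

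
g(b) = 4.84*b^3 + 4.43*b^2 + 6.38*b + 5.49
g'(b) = 14.52*b^2 + 8.86*b + 6.38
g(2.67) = 146.23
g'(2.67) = 133.55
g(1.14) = 25.69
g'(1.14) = 35.35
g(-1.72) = -17.01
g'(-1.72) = 34.10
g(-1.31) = -6.15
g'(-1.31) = 19.69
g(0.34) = 8.36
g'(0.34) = 11.07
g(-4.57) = -393.10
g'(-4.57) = 269.14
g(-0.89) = -0.09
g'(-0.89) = 10.00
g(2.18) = 90.60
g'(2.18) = 94.70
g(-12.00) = -7796.67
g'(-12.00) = 1990.94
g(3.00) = 195.18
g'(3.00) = 163.64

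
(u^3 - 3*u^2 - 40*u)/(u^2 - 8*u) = u + 5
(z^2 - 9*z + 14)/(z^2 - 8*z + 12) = (z - 7)/(z - 6)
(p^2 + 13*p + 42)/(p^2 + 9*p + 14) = (p + 6)/(p + 2)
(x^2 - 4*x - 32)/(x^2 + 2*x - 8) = (x - 8)/(x - 2)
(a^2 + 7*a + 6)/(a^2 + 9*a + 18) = (a + 1)/(a + 3)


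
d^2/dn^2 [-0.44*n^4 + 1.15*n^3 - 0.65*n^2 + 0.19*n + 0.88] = -5.28*n^2 + 6.9*n - 1.3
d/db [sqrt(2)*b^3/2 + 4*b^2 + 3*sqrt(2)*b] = 3*sqrt(2)*b^2/2 + 8*b + 3*sqrt(2)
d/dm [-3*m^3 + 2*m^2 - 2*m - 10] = -9*m^2 + 4*m - 2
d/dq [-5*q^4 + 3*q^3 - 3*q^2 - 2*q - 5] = -20*q^3 + 9*q^2 - 6*q - 2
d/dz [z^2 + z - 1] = 2*z + 1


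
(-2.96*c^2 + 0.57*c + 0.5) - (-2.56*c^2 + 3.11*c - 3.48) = -0.4*c^2 - 2.54*c + 3.98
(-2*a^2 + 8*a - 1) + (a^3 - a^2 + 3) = a^3 - 3*a^2 + 8*a + 2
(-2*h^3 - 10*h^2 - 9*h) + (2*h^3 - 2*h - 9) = -10*h^2 - 11*h - 9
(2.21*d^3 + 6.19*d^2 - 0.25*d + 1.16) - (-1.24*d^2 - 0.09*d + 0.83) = 2.21*d^3 + 7.43*d^2 - 0.16*d + 0.33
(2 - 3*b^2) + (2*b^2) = 2 - b^2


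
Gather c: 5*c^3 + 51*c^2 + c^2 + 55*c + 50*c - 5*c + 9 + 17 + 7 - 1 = 5*c^3 + 52*c^2 + 100*c + 32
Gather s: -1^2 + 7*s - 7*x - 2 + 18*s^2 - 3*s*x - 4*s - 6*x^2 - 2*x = 18*s^2 + s*(3 - 3*x) - 6*x^2 - 9*x - 3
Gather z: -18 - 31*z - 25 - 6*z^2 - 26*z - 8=-6*z^2 - 57*z - 51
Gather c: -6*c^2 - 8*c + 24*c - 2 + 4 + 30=-6*c^2 + 16*c + 32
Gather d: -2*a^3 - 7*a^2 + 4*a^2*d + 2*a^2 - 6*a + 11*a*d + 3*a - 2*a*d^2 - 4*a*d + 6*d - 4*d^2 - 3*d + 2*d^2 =-2*a^3 - 5*a^2 - 3*a + d^2*(-2*a - 2) + d*(4*a^2 + 7*a + 3)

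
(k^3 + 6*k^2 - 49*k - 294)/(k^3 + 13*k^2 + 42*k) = (k - 7)/k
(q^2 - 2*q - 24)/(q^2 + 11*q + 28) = (q - 6)/(q + 7)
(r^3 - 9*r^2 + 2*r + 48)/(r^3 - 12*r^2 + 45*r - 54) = (r^2 - 6*r - 16)/(r^2 - 9*r + 18)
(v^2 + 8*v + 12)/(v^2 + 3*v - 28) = (v^2 + 8*v + 12)/(v^2 + 3*v - 28)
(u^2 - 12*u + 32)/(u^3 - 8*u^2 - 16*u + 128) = 1/(u + 4)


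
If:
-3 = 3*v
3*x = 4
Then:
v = -1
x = 4/3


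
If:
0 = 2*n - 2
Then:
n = 1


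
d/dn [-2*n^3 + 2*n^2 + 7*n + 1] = -6*n^2 + 4*n + 7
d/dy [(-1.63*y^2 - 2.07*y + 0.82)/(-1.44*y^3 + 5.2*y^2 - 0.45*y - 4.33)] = (-2.3472*y^4 - 5.9616*y^3 + 15.0399*y^2 + 5.5878*y + 9.3321)/(2.0736*y^6 - 14.976*y^5 + 28.336*y^4 + 7.7904*y^3 - 44.8295*y^2 + 3.897*y + 18.7489)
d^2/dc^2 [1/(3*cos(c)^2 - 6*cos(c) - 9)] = (4*sin(c)^2/3 + 2*cos(c) - 6)*sin(c)^2/(sin(c)^2 + 2*cos(c) + 2)^3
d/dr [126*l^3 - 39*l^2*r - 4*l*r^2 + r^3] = -39*l^2 - 8*l*r + 3*r^2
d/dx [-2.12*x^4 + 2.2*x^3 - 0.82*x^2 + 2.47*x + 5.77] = -8.48*x^3 + 6.6*x^2 - 1.64*x + 2.47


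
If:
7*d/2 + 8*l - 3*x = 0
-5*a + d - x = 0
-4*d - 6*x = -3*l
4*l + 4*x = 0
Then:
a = 0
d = 0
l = 0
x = 0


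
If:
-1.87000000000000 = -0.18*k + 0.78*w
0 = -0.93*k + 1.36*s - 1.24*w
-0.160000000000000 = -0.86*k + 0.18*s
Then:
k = -0.33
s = -2.48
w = -2.47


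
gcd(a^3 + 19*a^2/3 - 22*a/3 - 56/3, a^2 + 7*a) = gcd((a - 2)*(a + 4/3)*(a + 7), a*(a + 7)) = a + 7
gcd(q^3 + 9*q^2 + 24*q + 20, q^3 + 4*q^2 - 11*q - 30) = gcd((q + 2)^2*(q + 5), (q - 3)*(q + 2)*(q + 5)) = q^2 + 7*q + 10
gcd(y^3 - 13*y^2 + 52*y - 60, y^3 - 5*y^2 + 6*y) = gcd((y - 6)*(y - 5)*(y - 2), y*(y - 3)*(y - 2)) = y - 2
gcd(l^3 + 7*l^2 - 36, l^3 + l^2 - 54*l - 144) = l^2 + 9*l + 18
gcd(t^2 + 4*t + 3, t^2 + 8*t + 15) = t + 3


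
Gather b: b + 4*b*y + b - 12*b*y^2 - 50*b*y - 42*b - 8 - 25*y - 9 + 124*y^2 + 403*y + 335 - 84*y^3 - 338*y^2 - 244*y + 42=b*(-12*y^2 - 46*y - 40) - 84*y^3 - 214*y^2 + 134*y + 360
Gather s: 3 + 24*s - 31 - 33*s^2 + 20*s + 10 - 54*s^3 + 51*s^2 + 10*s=-54*s^3 + 18*s^2 + 54*s - 18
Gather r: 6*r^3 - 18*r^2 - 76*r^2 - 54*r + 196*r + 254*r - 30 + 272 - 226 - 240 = 6*r^3 - 94*r^2 + 396*r - 224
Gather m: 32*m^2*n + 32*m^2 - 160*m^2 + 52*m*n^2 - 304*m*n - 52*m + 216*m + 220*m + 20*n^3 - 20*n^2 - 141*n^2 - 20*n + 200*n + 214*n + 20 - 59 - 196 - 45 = m^2*(32*n - 128) + m*(52*n^2 - 304*n + 384) + 20*n^3 - 161*n^2 + 394*n - 280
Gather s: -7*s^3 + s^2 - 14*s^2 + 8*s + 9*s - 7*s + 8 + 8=-7*s^3 - 13*s^2 + 10*s + 16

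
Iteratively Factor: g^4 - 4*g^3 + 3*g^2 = (g - 3)*(g^3 - g^2) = g*(g - 3)*(g^2 - g) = g^2*(g - 3)*(g - 1)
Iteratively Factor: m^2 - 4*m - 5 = (m - 5)*(m + 1)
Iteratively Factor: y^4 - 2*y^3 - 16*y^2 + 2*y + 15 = (y - 5)*(y^3 + 3*y^2 - y - 3) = (y - 5)*(y + 1)*(y^2 + 2*y - 3) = (y - 5)*(y + 1)*(y + 3)*(y - 1)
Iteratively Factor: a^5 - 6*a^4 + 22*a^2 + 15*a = (a + 1)*(a^4 - 7*a^3 + 7*a^2 + 15*a) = a*(a + 1)*(a^3 - 7*a^2 + 7*a + 15) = a*(a - 5)*(a + 1)*(a^2 - 2*a - 3) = a*(a - 5)*(a + 1)^2*(a - 3)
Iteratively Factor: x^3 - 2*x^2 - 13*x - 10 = (x - 5)*(x^2 + 3*x + 2) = (x - 5)*(x + 2)*(x + 1)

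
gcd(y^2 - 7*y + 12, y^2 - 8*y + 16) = y - 4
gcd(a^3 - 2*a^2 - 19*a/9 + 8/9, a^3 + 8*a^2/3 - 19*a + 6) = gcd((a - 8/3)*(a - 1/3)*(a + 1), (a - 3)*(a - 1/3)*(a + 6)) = a - 1/3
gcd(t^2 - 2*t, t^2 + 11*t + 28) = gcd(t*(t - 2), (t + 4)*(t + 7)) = 1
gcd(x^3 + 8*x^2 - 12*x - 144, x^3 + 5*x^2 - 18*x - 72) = x^2 + 2*x - 24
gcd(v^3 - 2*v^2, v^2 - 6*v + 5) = 1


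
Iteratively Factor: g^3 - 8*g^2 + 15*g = (g - 5)*(g^2 - 3*g) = g*(g - 5)*(g - 3)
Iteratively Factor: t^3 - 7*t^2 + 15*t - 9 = (t - 3)*(t^2 - 4*t + 3) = (t - 3)*(t - 1)*(t - 3)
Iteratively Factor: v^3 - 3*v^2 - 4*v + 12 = (v - 3)*(v^2 - 4) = (v - 3)*(v + 2)*(v - 2)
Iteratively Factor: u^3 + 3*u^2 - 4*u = (u - 1)*(u^2 + 4*u) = (u - 1)*(u + 4)*(u)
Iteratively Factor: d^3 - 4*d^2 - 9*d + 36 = (d - 4)*(d^2 - 9) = (d - 4)*(d + 3)*(d - 3)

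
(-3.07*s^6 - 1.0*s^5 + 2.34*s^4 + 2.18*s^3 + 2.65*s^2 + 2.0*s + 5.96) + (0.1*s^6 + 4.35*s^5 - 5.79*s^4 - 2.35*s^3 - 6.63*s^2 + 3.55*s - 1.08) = -2.97*s^6 + 3.35*s^5 - 3.45*s^4 - 0.17*s^3 - 3.98*s^2 + 5.55*s + 4.88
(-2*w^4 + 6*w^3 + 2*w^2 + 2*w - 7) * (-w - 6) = 2*w^5 + 6*w^4 - 38*w^3 - 14*w^2 - 5*w + 42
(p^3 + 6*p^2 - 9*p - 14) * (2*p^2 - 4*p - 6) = 2*p^5 + 8*p^4 - 48*p^3 - 28*p^2 + 110*p + 84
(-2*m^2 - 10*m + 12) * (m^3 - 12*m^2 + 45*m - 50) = -2*m^5 + 14*m^4 + 42*m^3 - 494*m^2 + 1040*m - 600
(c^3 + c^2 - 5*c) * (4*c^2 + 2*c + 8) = 4*c^5 + 6*c^4 - 10*c^3 - 2*c^2 - 40*c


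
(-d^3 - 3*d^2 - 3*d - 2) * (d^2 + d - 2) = -d^5 - 4*d^4 - 4*d^3 + d^2 + 4*d + 4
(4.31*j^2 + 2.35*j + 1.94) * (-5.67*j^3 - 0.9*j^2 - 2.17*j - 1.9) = -24.4377*j^5 - 17.2035*j^4 - 22.4675*j^3 - 15.0345*j^2 - 8.6748*j - 3.686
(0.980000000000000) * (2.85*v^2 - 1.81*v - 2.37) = 2.793*v^2 - 1.7738*v - 2.3226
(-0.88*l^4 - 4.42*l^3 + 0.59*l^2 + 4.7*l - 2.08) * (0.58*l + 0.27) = -0.5104*l^5 - 2.8012*l^4 - 0.8512*l^3 + 2.8853*l^2 + 0.0626000000000002*l - 0.5616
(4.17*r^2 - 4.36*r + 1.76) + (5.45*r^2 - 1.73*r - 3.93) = 9.62*r^2 - 6.09*r - 2.17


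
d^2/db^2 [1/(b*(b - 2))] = 2*(b^2 + b*(b - 2) + (b - 2)^2)/(b^3*(b - 2)^3)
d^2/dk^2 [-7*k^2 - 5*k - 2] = -14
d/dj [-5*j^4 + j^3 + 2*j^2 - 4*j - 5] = -20*j^3 + 3*j^2 + 4*j - 4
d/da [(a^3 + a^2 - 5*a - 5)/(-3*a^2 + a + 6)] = (-3*a^4 + 2*a^3 + 4*a^2 - 18*a - 25)/(9*a^4 - 6*a^3 - 35*a^2 + 12*a + 36)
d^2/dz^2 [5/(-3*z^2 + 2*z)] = 10*(3*z*(3*z - 2) - 4*(3*z - 1)^2)/(z^3*(3*z - 2)^3)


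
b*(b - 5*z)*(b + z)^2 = b^4 - 3*b^3*z - 9*b^2*z^2 - 5*b*z^3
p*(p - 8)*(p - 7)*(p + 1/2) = p^4 - 29*p^3/2 + 97*p^2/2 + 28*p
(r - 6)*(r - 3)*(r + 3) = r^3 - 6*r^2 - 9*r + 54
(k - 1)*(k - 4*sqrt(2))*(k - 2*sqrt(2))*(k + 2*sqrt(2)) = k^4 - 4*sqrt(2)*k^3 - k^3 - 8*k^2 + 4*sqrt(2)*k^2 + 8*k + 32*sqrt(2)*k - 32*sqrt(2)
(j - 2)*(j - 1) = j^2 - 3*j + 2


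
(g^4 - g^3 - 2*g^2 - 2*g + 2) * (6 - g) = -g^5 + 7*g^4 - 4*g^3 - 10*g^2 - 14*g + 12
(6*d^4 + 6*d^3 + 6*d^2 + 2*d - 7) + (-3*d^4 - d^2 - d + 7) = 3*d^4 + 6*d^3 + 5*d^2 + d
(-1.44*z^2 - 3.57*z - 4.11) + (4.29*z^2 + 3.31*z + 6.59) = 2.85*z^2 - 0.26*z + 2.48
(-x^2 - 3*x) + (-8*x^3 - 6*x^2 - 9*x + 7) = -8*x^3 - 7*x^2 - 12*x + 7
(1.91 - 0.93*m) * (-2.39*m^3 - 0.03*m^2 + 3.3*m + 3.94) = 2.2227*m^4 - 4.537*m^3 - 3.1263*m^2 + 2.6388*m + 7.5254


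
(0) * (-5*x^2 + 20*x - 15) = 0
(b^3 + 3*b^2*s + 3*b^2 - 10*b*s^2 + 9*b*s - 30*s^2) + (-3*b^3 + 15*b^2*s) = -2*b^3 + 18*b^2*s + 3*b^2 - 10*b*s^2 + 9*b*s - 30*s^2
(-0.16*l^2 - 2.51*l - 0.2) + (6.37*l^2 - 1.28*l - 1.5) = 6.21*l^2 - 3.79*l - 1.7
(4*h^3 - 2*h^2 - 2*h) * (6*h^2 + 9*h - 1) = 24*h^5 + 24*h^4 - 34*h^3 - 16*h^2 + 2*h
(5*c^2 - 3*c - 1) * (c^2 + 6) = 5*c^4 - 3*c^3 + 29*c^2 - 18*c - 6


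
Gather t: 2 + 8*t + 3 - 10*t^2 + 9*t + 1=-10*t^2 + 17*t + 6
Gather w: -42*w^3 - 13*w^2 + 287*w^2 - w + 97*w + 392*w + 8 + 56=-42*w^3 + 274*w^2 + 488*w + 64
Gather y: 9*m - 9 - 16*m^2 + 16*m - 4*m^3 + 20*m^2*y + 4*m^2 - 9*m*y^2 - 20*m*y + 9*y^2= -4*m^3 - 12*m^2 + 25*m + y^2*(9 - 9*m) + y*(20*m^2 - 20*m) - 9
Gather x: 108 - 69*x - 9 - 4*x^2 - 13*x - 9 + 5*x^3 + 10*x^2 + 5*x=5*x^3 + 6*x^2 - 77*x + 90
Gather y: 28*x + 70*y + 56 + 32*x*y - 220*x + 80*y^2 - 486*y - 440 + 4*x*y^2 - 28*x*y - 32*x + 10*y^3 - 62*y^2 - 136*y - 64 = -224*x + 10*y^3 + y^2*(4*x + 18) + y*(4*x - 552) - 448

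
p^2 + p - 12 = (p - 3)*(p + 4)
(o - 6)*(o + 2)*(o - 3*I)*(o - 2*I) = o^4 - 4*o^3 - 5*I*o^3 - 18*o^2 + 20*I*o^2 + 24*o + 60*I*o + 72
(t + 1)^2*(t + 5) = t^3 + 7*t^2 + 11*t + 5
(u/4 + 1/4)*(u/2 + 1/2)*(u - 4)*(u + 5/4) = u^4/8 - 3*u^3/32 - 19*u^2/16 - 51*u/32 - 5/8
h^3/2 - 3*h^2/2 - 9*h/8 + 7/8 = (h/2 + 1/2)*(h - 7/2)*(h - 1/2)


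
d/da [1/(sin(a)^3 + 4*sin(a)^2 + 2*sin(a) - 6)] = (-8*sin(a) + 3*cos(a)^2 - 5)*cos(a)/(sin(a)^3 + 4*sin(a)^2 + 2*sin(a) - 6)^2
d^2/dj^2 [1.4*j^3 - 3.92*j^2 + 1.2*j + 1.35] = 8.4*j - 7.84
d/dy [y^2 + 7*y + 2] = 2*y + 7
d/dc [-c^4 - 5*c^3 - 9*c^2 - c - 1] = -4*c^3 - 15*c^2 - 18*c - 1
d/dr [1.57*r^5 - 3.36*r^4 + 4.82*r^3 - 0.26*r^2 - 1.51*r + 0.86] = 7.85*r^4 - 13.44*r^3 + 14.46*r^2 - 0.52*r - 1.51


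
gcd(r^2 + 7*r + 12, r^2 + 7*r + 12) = r^2 + 7*r + 12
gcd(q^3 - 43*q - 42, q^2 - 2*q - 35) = q - 7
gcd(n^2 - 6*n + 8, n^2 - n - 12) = n - 4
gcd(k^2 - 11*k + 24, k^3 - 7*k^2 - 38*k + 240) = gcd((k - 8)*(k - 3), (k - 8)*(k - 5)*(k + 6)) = k - 8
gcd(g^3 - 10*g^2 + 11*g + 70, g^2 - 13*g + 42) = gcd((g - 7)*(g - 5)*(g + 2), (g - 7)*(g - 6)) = g - 7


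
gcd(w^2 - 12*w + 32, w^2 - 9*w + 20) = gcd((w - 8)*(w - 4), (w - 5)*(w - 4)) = w - 4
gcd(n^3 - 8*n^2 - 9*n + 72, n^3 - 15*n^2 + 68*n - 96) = n^2 - 11*n + 24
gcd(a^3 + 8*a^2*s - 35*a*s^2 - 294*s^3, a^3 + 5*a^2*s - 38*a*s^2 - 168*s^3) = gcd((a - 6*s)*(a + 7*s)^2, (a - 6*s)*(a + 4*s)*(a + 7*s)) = -a^2 - a*s + 42*s^2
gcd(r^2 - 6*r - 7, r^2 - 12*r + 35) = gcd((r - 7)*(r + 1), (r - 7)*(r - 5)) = r - 7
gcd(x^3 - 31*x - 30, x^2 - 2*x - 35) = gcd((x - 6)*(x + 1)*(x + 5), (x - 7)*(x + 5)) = x + 5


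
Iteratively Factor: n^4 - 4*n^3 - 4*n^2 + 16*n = (n)*(n^3 - 4*n^2 - 4*n + 16) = n*(n - 2)*(n^2 - 2*n - 8) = n*(n - 4)*(n - 2)*(n + 2)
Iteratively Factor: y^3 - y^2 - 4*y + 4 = (y - 1)*(y^2 - 4) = (y - 2)*(y - 1)*(y + 2)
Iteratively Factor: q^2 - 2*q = (q - 2)*(q)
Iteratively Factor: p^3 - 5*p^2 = (p)*(p^2 - 5*p) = p*(p - 5)*(p)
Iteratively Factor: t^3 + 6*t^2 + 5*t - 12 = (t + 4)*(t^2 + 2*t - 3) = (t - 1)*(t + 4)*(t + 3)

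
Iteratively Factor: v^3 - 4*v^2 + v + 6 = (v - 3)*(v^2 - v - 2) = (v - 3)*(v + 1)*(v - 2)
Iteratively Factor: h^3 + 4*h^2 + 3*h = (h + 3)*(h^2 + h) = (h + 1)*(h + 3)*(h)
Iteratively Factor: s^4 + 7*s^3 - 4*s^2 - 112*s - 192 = (s - 4)*(s^3 + 11*s^2 + 40*s + 48) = (s - 4)*(s + 3)*(s^2 + 8*s + 16) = (s - 4)*(s + 3)*(s + 4)*(s + 4)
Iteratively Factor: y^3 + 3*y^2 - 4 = (y - 1)*(y^2 + 4*y + 4) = (y - 1)*(y + 2)*(y + 2)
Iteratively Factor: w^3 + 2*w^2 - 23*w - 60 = (w - 5)*(w^2 + 7*w + 12) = (w - 5)*(w + 4)*(w + 3)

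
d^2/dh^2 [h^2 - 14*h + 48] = 2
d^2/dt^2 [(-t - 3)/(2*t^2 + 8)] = (-4*t^2*(t + 3) + 3*(t + 1)*(t^2 + 4))/(t^2 + 4)^3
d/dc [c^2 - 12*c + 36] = 2*c - 12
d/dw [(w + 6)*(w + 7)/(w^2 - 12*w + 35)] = (-25*w^2 - 14*w + 959)/(w^4 - 24*w^3 + 214*w^2 - 840*w + 1225)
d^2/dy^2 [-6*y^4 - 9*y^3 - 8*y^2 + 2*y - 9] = -72*y^2 - 54*y - 16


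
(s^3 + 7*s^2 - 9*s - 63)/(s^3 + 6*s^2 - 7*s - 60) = (s^2 + 10*s + 21)/(s^2 + 9*s + 20)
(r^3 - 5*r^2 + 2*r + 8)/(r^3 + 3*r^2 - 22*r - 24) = (r - 2)/(r + 6)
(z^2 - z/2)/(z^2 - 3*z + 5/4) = 2*z/(2*z - 5)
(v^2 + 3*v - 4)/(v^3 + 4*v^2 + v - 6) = (v + 4)/(v^2 + 5*v + 6)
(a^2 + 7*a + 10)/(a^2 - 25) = (a + 2)/(a - 5)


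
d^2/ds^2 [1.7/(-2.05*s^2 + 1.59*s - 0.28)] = (14.2885*s^2 - 11.0823*s - 1.7*(4.1*s - 1.59)*(8.2*s - 3.18) + 1.9516)/(2.05*s^2 - 1.59*s + 0.28)^3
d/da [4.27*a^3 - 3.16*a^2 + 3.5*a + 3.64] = 12.81*a^2 - 6.32*a + 3.5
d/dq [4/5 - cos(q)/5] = sin(q)/5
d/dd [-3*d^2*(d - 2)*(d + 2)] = 12*d*(2 - d^2)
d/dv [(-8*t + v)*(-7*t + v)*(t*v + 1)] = 56*t^3 - 30*t^2*v + 3*t*v^2 - 15*t + 2*v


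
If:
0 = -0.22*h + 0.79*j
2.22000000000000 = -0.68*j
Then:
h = -11.72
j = -3.26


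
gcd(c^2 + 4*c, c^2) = c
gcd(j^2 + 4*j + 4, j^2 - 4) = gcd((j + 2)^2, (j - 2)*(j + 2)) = j + 2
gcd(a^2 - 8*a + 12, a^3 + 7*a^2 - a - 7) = 1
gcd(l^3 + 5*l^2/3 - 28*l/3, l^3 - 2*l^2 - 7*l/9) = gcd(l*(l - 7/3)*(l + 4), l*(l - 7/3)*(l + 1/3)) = l^2 - 7*l/3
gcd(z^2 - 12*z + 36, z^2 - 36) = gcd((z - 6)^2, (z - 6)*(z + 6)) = z - 6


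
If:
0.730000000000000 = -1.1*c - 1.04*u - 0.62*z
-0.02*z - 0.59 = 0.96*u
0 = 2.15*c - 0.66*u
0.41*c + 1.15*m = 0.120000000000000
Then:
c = -0.19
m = 0.17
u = -0.62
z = 0.20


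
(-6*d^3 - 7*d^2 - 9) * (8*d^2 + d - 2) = -48*d^5 - 62*d^4 + 5*d^3 - 58*d^2 - 9*d + 18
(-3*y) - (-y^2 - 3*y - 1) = y^2 + 1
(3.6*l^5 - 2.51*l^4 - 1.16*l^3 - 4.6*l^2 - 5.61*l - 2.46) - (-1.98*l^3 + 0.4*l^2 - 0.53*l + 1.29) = 3.6*l^5 - 2.51*l^4 + 0.82*l^3 - 5.0*l^2 - 5.08*l - 3.75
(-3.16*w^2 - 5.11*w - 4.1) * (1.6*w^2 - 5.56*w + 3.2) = -5.056*w^4 + 9.3936*w^3 + 11.7396*w^2 + 6.444*w - 13.12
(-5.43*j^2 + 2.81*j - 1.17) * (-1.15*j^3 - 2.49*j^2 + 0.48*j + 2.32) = 6.2445*j^5 + 10.2892*j^4 - 8.2578*j^3 - 8.3355*j^2 + 5.9576*j - 2.7144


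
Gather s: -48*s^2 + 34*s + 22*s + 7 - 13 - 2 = -48*s^2 + 56*s - 8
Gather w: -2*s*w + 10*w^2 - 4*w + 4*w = -2*s*w + 10*w^2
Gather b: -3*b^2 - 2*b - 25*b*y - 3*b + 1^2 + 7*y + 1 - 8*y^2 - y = -3*b^2 + b*(-25*y - 5) - 8*y^2 + 6*y + 2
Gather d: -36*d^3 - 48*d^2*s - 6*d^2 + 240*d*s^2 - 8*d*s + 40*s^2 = -36*d^3 + d^2*(-48*s - 6) + d*(240*s^2 - 8*s) + 40*s^2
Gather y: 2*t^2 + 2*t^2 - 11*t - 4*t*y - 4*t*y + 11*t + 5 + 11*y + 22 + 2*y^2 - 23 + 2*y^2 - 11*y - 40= 4*t^2 - 8*t*y + 4*y^2 - 36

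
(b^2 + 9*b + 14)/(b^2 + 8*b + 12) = (b + 7)/(b + 6)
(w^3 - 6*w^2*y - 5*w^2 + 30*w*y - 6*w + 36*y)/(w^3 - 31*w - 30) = (w - 6*y)/(w + 5)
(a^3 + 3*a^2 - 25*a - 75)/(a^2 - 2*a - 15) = a + 5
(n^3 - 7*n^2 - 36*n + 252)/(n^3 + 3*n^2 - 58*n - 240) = (n^2 - 13*n + 42)/(n^2 - 3*n - 40)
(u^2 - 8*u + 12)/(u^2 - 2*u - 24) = (u - 2)/(u + 4)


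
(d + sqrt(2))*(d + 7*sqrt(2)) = d^2 + 8*sqrt(2)*d + 14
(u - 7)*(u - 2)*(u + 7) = u^3 - 2*u^2 - 49*u + 98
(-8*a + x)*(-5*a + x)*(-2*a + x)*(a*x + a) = -80*a^4*x - 80*a^4 + 66*a^3*x^2 + 66*a^3*x - 15*a^2*x^3 - 15*a^2*x^2 + a*x^4 + a*x^3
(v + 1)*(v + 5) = v^2 + 6*v + 5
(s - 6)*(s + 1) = s^2 - 5*s - 6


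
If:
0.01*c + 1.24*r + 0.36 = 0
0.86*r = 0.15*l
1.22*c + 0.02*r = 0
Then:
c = 0.00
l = -1.66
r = -0.29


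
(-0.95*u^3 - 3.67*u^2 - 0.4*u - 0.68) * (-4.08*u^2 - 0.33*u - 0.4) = 3.876*u^5 + 15.2871*u^4 + 3.2231*u^3 + 4.3744*u^2 + 0.3844*u + 0.272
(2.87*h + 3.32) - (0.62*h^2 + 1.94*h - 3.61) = -0.62*h^2 + 0.93*h + 6.93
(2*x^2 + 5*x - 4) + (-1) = 2*x^2 + 5*x - 5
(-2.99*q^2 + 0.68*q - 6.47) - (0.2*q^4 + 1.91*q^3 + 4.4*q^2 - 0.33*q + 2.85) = -0.2*q^4 - 1.91*q^3 - 7.39*q^2 + 1.01*q - 9.32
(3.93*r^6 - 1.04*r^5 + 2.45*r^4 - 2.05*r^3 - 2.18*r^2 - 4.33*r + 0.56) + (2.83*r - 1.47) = 3.93*r^6 - 1.04*r^5 + 2.45*r^4 - 2.05*r^3 - 2.18*r^2 - 1.5*r - 0.91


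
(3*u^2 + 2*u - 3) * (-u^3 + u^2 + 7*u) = -3*u^5 + u^4 + 26*u^3 + 11*u^2 - 21*u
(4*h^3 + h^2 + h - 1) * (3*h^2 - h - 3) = 12*h^5 - h^4 - 10*h^3 - 7*h^2 - 2*h + 3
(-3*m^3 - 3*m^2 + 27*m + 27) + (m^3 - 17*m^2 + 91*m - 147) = -2*m^3 - 20*m^2 + 118*m - 120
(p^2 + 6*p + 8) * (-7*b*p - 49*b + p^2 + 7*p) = -7*b*p^3 - 91*b*p^2 - 350*b*p - 392*b + p^4 + 13*p^3 + 50*p^2 + 56*p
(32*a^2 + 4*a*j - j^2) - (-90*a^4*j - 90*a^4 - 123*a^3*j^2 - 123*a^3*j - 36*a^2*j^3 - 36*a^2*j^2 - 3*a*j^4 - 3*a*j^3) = 90*a^4*j + 90*a^4 + 123*a^3*j^2 + 123*a^3*j + 36*a^2*j^3 + 36*a^2*j^2 + 32*a^2 + 3*a*j^4 + 3*a*j^3 + 4*a*j - j^2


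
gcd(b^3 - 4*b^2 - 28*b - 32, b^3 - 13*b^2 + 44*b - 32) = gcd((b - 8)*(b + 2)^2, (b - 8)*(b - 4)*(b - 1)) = b - 8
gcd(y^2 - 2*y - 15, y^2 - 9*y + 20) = y - 5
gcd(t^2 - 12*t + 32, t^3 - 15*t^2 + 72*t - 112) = t - 4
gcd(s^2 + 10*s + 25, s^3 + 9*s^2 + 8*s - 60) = s + 5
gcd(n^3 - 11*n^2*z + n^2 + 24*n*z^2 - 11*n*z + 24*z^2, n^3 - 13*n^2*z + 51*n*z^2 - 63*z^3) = -n + 3*z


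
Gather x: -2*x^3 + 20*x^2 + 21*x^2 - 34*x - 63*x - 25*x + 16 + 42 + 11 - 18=-2*x^3 + 41*x^2 - 122*x + 51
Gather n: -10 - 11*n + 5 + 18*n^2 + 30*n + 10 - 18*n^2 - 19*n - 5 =0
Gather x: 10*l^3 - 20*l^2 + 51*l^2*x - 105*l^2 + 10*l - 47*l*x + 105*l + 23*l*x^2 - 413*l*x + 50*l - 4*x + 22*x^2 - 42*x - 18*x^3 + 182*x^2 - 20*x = 10*l^3 - 125*l^2 + 165*l - 18*x^3 + x^2*(23*l + 204) + x*(51*l^2 - 460*l - 66)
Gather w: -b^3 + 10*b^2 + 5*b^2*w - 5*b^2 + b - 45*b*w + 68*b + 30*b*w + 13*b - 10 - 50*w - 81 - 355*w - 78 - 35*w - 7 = -b^3 + 5*b^2 + 82*b + w*(5*b^2 - 15*b - 440) - 176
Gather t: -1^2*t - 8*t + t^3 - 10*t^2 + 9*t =t^3 - 10*t^2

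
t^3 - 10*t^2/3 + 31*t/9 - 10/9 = (t - 5/3)*(t - 1)*(t - 2/3)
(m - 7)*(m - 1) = m^2 - 8*m + 7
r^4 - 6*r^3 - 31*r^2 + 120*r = r*(r - 8)*(r - 3)*(r + 5)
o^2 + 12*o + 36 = (o + 6)^2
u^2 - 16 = (u - 4)*(u + 4)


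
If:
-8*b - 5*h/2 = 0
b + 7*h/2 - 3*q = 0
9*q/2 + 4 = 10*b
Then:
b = 40/253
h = -128/253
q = -136/253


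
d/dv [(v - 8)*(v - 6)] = 2*v - 14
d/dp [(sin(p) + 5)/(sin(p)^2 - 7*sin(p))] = (-cos(p) - 10/tan(p) + 35*cos(p)/sin(p)^2)/(sin(p) - 7)^2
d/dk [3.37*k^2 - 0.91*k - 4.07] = 6.74*k - 0.91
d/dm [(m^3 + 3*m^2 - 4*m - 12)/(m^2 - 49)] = (m^4 - 143*m^2 - 270*m + 196)/(m^4 - 98*m^2 + 2401)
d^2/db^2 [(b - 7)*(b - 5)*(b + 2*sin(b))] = -2*b^2*sin(b) + 24*b*sin(b) + 8*b*cos(b) + 6*b - 66*sin(b) - 48*cos(b) - 24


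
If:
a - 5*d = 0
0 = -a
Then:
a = 0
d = 0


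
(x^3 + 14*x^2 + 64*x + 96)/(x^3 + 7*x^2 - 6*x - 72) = (x + 4)/(x - 3)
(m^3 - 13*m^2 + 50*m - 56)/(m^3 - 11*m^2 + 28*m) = (m - 2)/m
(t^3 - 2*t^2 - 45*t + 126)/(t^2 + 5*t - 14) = (t^2 - 9*t + 18)/(t - 2)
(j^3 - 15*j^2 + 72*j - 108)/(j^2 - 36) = (j^2 - 9*j + 18)/(j + 6)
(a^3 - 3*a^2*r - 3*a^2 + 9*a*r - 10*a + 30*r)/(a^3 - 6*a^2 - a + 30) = (a - 3*r)/(a - 3)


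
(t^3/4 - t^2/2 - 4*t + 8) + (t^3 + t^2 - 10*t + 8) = 5*t^3/4 + t^2/2 - 14*t + 16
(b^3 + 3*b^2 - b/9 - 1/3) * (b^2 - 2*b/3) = b^5 + 7*b^4/3 - 19*b^3/9 - 7*b^2/27 + 2*b/9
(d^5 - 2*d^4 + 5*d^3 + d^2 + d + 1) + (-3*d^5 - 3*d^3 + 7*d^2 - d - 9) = -2*d^5 - 2*d^4 + 2*d^3 + 8*d^2 - 8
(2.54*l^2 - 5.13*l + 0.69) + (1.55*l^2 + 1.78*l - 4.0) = 4.09*l^2 - 3.35*l - 3.31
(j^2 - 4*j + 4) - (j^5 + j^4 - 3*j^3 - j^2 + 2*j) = -j^5 - j^4 + 3*j^3 + 2*j^2 - 6*j + 4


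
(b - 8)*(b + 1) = b^2 - 7*b - 8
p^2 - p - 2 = (p - 2)*(p + 1)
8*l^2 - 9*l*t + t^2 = (-8*l + t)*(-l + t)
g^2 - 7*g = g*(g - 7)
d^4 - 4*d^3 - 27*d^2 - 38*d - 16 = (d - 8)*(d + 1)^2*(d + 2)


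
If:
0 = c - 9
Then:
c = 9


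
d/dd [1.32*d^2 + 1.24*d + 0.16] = 2.64*d + 1.24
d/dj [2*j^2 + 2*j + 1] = 4*j + 2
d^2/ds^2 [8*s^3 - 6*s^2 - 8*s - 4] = 48*s - 12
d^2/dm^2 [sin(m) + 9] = -sin(m)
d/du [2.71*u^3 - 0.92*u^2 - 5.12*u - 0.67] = 8.13*u^2 - 1.84*u - 5.12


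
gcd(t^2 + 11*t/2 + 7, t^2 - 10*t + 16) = 1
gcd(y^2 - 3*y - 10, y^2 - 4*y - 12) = y + 2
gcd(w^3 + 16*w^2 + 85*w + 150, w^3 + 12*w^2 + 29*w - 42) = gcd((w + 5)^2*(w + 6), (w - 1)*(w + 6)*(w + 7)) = w + 6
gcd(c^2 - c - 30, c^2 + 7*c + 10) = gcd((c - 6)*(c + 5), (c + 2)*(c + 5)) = c + 5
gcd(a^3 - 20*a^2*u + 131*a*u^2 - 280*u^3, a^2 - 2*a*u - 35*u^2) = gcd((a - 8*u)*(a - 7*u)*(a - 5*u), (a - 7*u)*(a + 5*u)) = -a + 7*u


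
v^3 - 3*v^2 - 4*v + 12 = (v - 3)*(v - 2)*(v + 2)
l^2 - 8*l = l*(l - 8)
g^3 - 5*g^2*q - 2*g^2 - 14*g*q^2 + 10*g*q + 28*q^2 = (g - 2)*(g - 7*q)*(g + 2*q)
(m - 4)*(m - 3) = m^2 - 7*m + 12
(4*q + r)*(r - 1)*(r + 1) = 4*q*r^2 - 4*q + r^3 - r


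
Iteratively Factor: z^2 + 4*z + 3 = (z + 1)*(z + 3)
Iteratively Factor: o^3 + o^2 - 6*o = (o - 2)*(o^2 + 3*o) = o*(o - 2)*(o + 3)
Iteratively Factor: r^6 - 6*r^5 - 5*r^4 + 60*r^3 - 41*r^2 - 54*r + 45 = (r + 1)*(r^5 - 7*r^4 + 2*r^3 + 58*r^2 - 99*r + 45) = (r - 3)*(r + 1)*(r^4 - 4*r^3 - 10*r^2 + 28*r - 15) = (r - 5)*(r - 3)*(r + 1)*(r^3 + r^2 - 5*r + 3) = (r - 5)*(r - 3)*(r + 1)*(r + 3)*(r^2 - 2*r + 1) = (r - 5)*(r - 3)*(r - 1)*(r + 1)*(r + 3)*(r - 1)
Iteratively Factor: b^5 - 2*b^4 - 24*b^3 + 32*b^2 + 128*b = (b - 4)*(b^4 + 2*b^3 - 16*b^2 - 32*b) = (b - 4)*(b + 4)*(b^3 - 2*b^2 - 8*b) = b*(b - 4)*(b + 4)*(b^2 - 2*b - 8) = b*(b - 4)^2*(b + 4)*(b + 2)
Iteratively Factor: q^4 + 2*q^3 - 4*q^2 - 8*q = (q)*(q^3 + 2*q^2 - 4*q - 8) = q*(q - 2)*(q^2 + 4*q + 4) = q*(q - 2)*(q + 2)*(q + 2)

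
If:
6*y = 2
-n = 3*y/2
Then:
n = -1/2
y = 1/3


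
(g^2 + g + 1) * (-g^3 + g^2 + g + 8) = -g^5 + g^3 + 10*g^2 + 9*g + 8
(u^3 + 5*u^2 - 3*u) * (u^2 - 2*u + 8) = u^5 + 3*u^4 - 5*u^3 + 46*u^2 - 24*u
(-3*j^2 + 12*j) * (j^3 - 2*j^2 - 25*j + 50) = -3*j^5 + 18*j^4 + 51*j^3 - 450*j^2 + 600*j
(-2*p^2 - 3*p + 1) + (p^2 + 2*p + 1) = -p^2 - p + 2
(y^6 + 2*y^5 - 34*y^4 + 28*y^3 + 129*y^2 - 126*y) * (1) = y^6 + 2*y^5 - 34*y^4 + 28*y^3 + 129*y^2 - 126*y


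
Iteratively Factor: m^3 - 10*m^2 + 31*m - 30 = (m - 2)*(m^2 - 8*m + 15) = (m - 5)*(m - 2)*(m - 3)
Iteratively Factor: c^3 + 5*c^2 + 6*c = (c + 2)*(c^2 + 3*c) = c*(c + 2)*(c + 3)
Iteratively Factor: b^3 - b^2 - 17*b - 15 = (b + 1)*(b^2 - 2*b - 15) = (b - 5)*(b + 1)*(b + 3)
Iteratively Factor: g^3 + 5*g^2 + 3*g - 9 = (g - 1)*(g^2 + 6*g + 9) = (g - 1)*(g + 3)*(g + 3)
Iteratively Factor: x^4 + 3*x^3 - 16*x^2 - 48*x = (x + 3)*(x^3 - 16*x) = (x - 4)*(x + 3)*(x^2 + 4*x) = x*(x - 4)*(x + 3)*(x + 4)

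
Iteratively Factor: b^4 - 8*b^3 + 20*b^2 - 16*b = (b - 2)*(b^3 - 6*b^2 + 8*b) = (b - 4)*(b - 2)*(b^2 - 2*b) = (b - 4)*(b - 2)^2*(b)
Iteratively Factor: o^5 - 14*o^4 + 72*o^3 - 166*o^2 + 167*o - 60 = (o - 3)*(o^4 - 11*o^3 + 39*o^2 - 49*o + 20) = (o - 3)*(o - 1)*(o^3 - 10*o^2 + 29*o - 20) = (o - 3)*(o - 1)^2*(o^2 - 9*o + 20) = (o - 4)*(o - 3)*(o - 1)^2*(o - 5)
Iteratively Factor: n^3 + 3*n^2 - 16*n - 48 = (n - 4)*(n^2 + 7*n + 12) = (n - 4)*(n + 3)*(n + 4)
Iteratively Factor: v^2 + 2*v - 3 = (v + 3)*(v - 1)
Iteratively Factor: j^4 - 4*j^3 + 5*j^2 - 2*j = (j - 2)*(j^3 - 2*j^2 + j) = (j - 2)*(j - 1)*(j^2 - j) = j*(j - 2)*(j - 1)*(j - 1)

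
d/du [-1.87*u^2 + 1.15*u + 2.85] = 1.15 - 3.74*u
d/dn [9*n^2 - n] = 18*n - 1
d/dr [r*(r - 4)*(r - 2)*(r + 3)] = 4*r^3 - 9*r^2 - 20*r + 24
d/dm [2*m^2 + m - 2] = 4*m + 1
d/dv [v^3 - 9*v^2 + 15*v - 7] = 3*v^2 - 18*v + 15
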